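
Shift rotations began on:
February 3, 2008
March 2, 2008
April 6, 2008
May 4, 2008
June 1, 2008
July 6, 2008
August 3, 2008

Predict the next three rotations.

All dates are Sundays, 28, 35, 28, 28, 35, 28 days apart.
Specifically, the 1st Sunday of each month.
September 2008 — 1st Sunday is September 7, 2008.
1st Sunday of October 2008: October 5, 2008.
November 2008 — 1st Sunday is November 2, 2008.

September 7, 2008; October 5, 2008; November 2, 2008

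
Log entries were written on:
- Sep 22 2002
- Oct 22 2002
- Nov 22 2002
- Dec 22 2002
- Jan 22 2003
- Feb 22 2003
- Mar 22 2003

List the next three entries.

Gaps: 30, 31, 30, 31, 31, 28 days — not constant. Every event is on the 22nd of the month.
Pattern: the 22nd of each month.
Next: April 2003 → Apr 22 2003.
Next: May 2003 → May 22 2003.
Next: June 2003 → Jun 22 2003.

Apr 22 2003, May 22 2003, Jun 22 2003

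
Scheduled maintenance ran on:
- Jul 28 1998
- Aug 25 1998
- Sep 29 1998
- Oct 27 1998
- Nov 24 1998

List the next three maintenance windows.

These are Tuesdays with 28, 35, 28, 28-day gaps.
Each is the final Tuesday of its month — Sep 29 1998 is past the 28th, so '4th Tuesday' doesn't fit.
December 1998 ends with Tuesday Dec 29 1998.
Last Tuesday of January 1999: Jan 26 1999.
February 1999 ends with Tuesday Feb 23 1999.

Dec 29 1998, Jan 26 1999, Feb 23 1999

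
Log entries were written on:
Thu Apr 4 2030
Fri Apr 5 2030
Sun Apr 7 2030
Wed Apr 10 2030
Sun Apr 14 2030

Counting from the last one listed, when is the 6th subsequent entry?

The spacing grows by 1 each time: 1, 2, 3, 4 days.
Next gap: 5 days. Sun Apr 14 2030 + 5 days = Fri Apr 19 2030.
Next gap: 6 days. Fri Apr 19 2030 + 6 days = Thu Apr 25 2030.
Next gap: 7 days. Thu Apr 25 2030 + 7 days = Thu May 2 2030.
Next gap: 8 days. Thu May 2 2030 + 8 days = Fri May 10 2030.
Next gap: 9 days. Fri May 10 2030 + 9 days = Sun May 19 2030.
Next gap: 10 days. Sun May 19 2030 + 10 days = Wed May 29 2030.

Wed May 29 2030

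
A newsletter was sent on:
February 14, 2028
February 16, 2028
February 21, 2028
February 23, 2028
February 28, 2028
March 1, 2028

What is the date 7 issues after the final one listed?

Gaps: 2, 5, 2, 5, 2 days — not constant, but cyclic with period 2.
The events fall on every Monday and Wednesday.
Next Monday: March 6, 2028.
Next Wednesday: March 8, 2028.
The following Monday is March 13, 2028.
Next Wednesday: March 15, 2028.
Next Monday: March 20, 2028.
The following Wednesday is March 22, 2028.
Next Monday: March 27, 2028.

March 27, 2028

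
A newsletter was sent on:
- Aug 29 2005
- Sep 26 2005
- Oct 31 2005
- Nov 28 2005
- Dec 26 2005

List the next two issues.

All Mondays; the gaps (28, 35, 28, 28) vary with month length.
This is the last Monday of each month.
Last Monday of January 2006: Jan 30 2006.
February 2006 ends with Monday Feb 27 2006.

Jan 30 2006, Feb 27 2006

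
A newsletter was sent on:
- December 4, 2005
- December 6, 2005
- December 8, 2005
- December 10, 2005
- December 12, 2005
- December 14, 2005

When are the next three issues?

December 16, 2005; December 18, 2005; December 20, 2005

The spacing is 2, 2, 2, 2, 2 days — always 2 days.
December 14, 2005 + 2 days = December 16, 2005.
December 16, 2005 + 2 days = December 18, 2005.
December 18, 2005 + 2 days = December 20, 2005.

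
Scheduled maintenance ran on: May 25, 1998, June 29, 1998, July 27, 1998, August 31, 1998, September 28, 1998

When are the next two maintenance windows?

October 26, 1998; November 30, 1998

Every date is a Monday; gaps 35, 28, 35, 28 days.
Each is the last Monday of its month (at least one falls on the 29th or later, ruling out '4th Monday').
October 1998 ends with Monday October 26, 1998.
Last Monday of November 1998: November 30, 1998.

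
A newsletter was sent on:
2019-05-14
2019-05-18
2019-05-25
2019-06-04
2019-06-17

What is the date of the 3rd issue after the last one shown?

2019-08-13

Intervals are 4, 7, 10, 13 days — an arithmetic progression with common difference 3.
Next gap: 16 days. 2019-06-17 + 16 days = 2019-07-03.
Next gap: 19 days. 2019-07-03 + 19 days = 2019-07-22.
Next gap: 22 days. 2019-07-22 + 22 days = 2019-08-13.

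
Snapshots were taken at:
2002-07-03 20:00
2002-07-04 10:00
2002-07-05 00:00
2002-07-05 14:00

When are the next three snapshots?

2002-07-06 04:00, 2002-07-06 18:00, 2002-07-07 08:00

The interval is a steady 14 hours (14, 14, 14).
2002-07-05 14:00 + 14 h = 2002-07-06 04:00.
2002-07-06 04:00 + 14 h = 2002-07-06 18:00.
2002-07-06 18:00 + 14 h = 2002-07-07 08:00.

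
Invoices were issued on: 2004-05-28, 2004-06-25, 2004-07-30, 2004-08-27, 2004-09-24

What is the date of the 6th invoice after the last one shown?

2005-03-25

Every date is a Friday; gaps 28, 35, 28, 28 days.
Each is the last Friday of its month (at least one falls on the 29th or later, ruling out '4th Friday').
October 2004 ends with Friday 2004-10-29.
November 2004 ends with Friday 2004-11-26.
Last Friday of December 2004: 2004-12-31.
Last Friday of January 2005: 2005-01-28.
February 2005 ends with Friday 2005-02-25.
March 2005 ends with Friday 2005-03-25.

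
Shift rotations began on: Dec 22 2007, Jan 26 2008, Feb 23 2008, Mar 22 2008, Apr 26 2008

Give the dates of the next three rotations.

May 24 2008, Jun 28 2008, Jul 26 2008

All dates are Saturdays, 35, 28, 28, 35 days apart.
Specifically, the 4th Saturday of each month.
May 2008 — 4th Saturday is May 24 2008.
June 2008 — 4th Saturday is Jun 28 2008.
4th Saturday of July 2008: Jul 26 2008.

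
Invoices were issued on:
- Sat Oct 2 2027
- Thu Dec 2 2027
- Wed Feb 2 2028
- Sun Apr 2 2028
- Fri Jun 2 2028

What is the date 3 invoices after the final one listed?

Gaps: 61, 62, 60, 61 days — not constant. Every event is on the 2nd of the month.
Pattern: the 2nd of every 2 months.
August 2028: Wed Aug 2 2028.
October 2028: Mon Oct 2 2028.
Next: December 2028 → Sat Dec 2 2028.

Sat Dec 2 2028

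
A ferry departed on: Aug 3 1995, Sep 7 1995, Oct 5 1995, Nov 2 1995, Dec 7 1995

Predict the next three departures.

All dates are Thursdays, 35, 28, 28, 35 days apart.
Specifically, the 1st Thursday of each month.
January 1996 — 1st Thursday is Jan 4 1996.
February 1996 — 1st Thursday is Feb 1 1996.
March 1996 — 1st Thursday is Mar 7 1996.

Jan 4 1996, Feb 1 1996, Mar 7 1996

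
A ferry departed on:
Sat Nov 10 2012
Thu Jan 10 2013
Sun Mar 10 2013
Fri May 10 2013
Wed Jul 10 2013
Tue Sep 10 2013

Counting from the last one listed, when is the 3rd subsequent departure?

Each date is the 10th; the gaps (61, 59, 61, 61, 62) track the month lengths.
The rule is the 10th of every 2 months.
Next: November 2013 → Sun Nov 10 2013.
January 2014: Fri Jan 10 2014.
Next: March 2014 → Mon Mar 10 2014.

Mon Mar 10 2014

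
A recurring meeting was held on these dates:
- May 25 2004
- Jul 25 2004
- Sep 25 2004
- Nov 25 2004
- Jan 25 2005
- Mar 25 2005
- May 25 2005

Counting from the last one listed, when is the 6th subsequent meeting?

Gaps: 61, 62, 61, 61, 59, 61 days — not constant. Every event is on the 25th of the month.
Pattern: the 25th of every 2 months.
Next: July 2005 → Jul 25 2005.
September 2005: Sep 25 2005.
Next: November 2005 → Nov 25 2005.
Next: January 2006 → Jan 25 2006.
Next: March 2006 → Mar 25 2006.
Next: May 2006 → May 25 2006.

May 25 2006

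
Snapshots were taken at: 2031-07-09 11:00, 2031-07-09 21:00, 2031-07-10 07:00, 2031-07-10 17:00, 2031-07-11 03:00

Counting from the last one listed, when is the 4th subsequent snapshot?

2031-07-12 19:00

Gaps: 10, 10, 10, 10 hours — each event is 10 hours after the previous one.
2031-07-11 03:00 + 10 h = 2031-07-11 13:00.
2031-07-11 13:00 + 10 h = 2031-07-11 23:00.
2031-07-11 23:00 + 10 h = 2031-07-12 09:00.
2031-07-12 09:00 + 10 h = 2031-07-12 19:00.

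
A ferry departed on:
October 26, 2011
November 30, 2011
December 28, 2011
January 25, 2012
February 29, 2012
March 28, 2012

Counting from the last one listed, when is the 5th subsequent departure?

All Wednesdays; the gaps (35, 28, 28, 35, 28) vary with month length.
This is the last Wednesday of each month.
April 2012 ends with Wednesday April 25, 2012.
Last Wednesday of May 2012: May 30, 2012.
Last Wednesday of June 2012: June 27, 2012.
Last Wednesday of July 2012: July 25, 2012.
August 2012 ends with Wednesday August 29, 2012.

August 29, 2012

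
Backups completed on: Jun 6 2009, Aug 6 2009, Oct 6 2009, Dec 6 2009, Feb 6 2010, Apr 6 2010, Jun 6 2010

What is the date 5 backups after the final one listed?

Gaps: 61, 61, 61, 62, 59, 61 days — not constant. Every event is on the 6th of the month.
Pattern: the 6th of every 2 months.
Next: August 2010 → Aug 6 2010.
October 2010: Oct 6 2010.
December 2010: Dec 6 2010.
Next: February 2011 → Feb 6 2011.
Next: April 2011 → Apr 6 2011.

Apr 6 2011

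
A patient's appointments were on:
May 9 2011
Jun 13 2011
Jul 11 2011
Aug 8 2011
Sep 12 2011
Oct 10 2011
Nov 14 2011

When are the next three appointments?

Dec 12 2011, Jan 9 2012, Feb 13 2012

All dates are Mondays, 35, 28, 28, 35, 28, 35 days apart.
Specifically, the 2nd Monday of each month.
2nd Monday of December 2011: Dec 12 2011.
January 2012 — 2nd Monday is Jan 9 2012.
February 2012 — 2nd Monday is Feb 13 2012.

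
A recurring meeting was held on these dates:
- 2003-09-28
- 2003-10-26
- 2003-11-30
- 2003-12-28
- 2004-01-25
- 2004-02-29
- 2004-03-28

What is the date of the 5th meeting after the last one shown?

2004-08-29

These are Sundays with 28, 35, 28, 28, 35, 28-day gaps.
Each is the final Sunday of its month — 2003-11-30 is past the 28th, so '4th Sunday' doesn't fit.
April 2004 ends with Sunday 2004-04-25.
Last Sunday of May 2004: 2004-05-30.
June 2004 ends with Sunday 2004-06-27.
July 2004 ends with Sunday 2004-07-25.
August 2004 ends with Sunday 2004-08-29.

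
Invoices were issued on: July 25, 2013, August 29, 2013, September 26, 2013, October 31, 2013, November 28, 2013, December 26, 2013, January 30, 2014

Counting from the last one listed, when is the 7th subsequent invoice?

Every date is a Thursday; gaps 35, 28, 35, 28, 28, 35 days.
Each is the last Thursday of its month (at least one falls on the 29th or later, ruling out '4th Thursday').
February 2014 ends with Thursday February 27, 2014.
Last Thursday of March 2014: March 27, 2014.
April 2014 ends with Thursday April 24, 2014.
May 2014 ends with Thursday May 29, 2014.
Last Thursday of June 2014: June 26, 2014.
July 2014 ends with Thursday July 31, 2014.
Last Thursday of August 2014: August 28, 2014.

August 28, 2014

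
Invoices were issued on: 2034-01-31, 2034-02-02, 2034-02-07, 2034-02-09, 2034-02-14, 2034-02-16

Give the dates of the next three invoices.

Every event lands on a Tuesday or Thursday (gaps cycle 2, 5, 2, 5, 2).
So the schedule is: every Tuesday and Thursday.
Next Tuesday: 2034-02-21.
Next Thursday: 2034-02-23.
The following Tuesday is 2034-02-28.

2034-02-21, 2034-02-23, 2034-02-28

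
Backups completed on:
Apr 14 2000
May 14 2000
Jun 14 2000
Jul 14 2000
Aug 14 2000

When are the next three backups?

Each date is the 14th; the gaps (30, 31, 30, 31) track the month lengths.
The rule is the 14th of each month.
September 2000: Sep 14 2000.
October 2000: Oct 14 2000.
Next: November 2000 → Nov 14 2000.

Sep 14 2000, Oct 14 2000, Nov 14 2000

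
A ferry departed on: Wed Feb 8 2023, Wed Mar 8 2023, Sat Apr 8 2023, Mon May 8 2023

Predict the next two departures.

Each date is the 8th; the gaps (28, 31, 30) track the month lengths.
The rule is the 8th of each month.
Next: June 2023 → Thu Jun 8 2023.
July 2023: Sat Jul 8 2023.

Thu Jun 8 2023, Sat Jul 8 2023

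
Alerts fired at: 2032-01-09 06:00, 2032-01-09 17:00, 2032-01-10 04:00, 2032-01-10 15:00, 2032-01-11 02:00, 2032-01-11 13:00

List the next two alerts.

Gaps: 11, 11, 11, 11, 11 hours — each event is 11 hours after the previous one.
2032-01-11 13:00 + 11 h = 2032-01-12 00:00.
2032-01-12 00:00 + 11 h = 2032-01-12 11:00.

2032-01-12 00:00, 2032-01-12 11:00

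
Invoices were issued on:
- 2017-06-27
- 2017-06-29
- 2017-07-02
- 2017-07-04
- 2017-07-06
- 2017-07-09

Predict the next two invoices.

2017-07-11, 2017-07-13

Gaps: 2, 3, 2, 2, 3 days — not constant, but cyclic with period 3.
The events fall on every Tuesday, Thursday and Sunday.
The following Tuesday is 2017-07-11.
The following Thursday is 2017-07-13.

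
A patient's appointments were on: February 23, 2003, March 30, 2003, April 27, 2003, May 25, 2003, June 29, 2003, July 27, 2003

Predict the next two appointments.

All Sundays; the gaps (35, 28, 28, 35, 28) vary with month length.
This is the last Sunday of each month.
Last Sunday of August 2003: August 31, 2003.
September 2003 ends with Sunday September 28, 2003.

August 31, 2003; September 28, 2003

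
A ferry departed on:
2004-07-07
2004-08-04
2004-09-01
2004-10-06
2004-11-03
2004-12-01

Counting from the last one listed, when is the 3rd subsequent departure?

Gaps: 28, 28, 35, 28, 28 days — a mix of 28 and 35. Every date is a Wednesday.
Each is the 1st Wednesday of its month.
January 2005 — 1st Wednesday is 2005-01-05.
February 2005 — 1st Wednesday is 2005-02-02.
1st Wednesday of March 2005: 2005-03-02.

2005-03-02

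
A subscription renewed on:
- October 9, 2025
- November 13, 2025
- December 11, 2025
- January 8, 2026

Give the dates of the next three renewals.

February 12, 2026; March 12, 2026; April 9, 2026

Gaps: 35, 28, 28 days — a mix of 28 and 35. Every date is a Thursday.
Each is the 2nd Thursday of its month.
February 2026 — 2nd Thursday is February 12, 2026.
2nd Thursday of March 2026: March 12, 2026.
April 2026 — 2nd Thursday is April 9, 2026.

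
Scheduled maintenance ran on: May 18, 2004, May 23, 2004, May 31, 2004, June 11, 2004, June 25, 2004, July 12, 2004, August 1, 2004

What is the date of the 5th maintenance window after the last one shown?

Gaps: 5, 8, 11, 14, 17, 20 days — each gap is 3 larger than the previous one.
Next gap: 23 days. August 1, 2004 + 23 days = August 24, 2004.
Next gap: 26 days. August 24, 2004 + 26 days = September 19, 2004.
Next gap: 29 days. September 19, 2004 + 29 days = October 18, 2004.
Next gap: 32 days. October 18, 2004 + 32 days = November 19, 2004.
Next gap: 35 days. November 19, 2004 + 35 days = December 24, 2004.

December 24, 2004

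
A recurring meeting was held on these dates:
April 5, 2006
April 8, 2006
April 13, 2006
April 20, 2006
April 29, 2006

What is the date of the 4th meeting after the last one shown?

June 24, 2006

Gaps: 3, 5, 7, 9 days — each gap is 2 larger than the previous one.
Next gap: 11 days. April 29, 2006 + 11 days = May 10, 2006.
Next gap: 13 days. May 10, 2006 + 13 days = May 23, 2006.
Next gap: 15 days. May 23, 2006 + 15 days = June 7, 2006.
Next gap: 17 days. June 7, 2006 + 17 days = June 24, 2006.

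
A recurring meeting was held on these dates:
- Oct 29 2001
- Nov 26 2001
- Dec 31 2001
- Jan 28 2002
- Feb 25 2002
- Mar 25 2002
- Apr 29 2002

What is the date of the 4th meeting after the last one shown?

Aug 26 2002

Every date is a Monday; gaps 28, 35, 28, 28, 28, 35 days.
Each is the last Monday of its month (at least one falls on the 29th or later, ruling out '4th Monday').
Last Monday of May 2002: May 27 2002.
Last Monday of June 2002: Jun 24 2002.
Last Monday of July 2002: Jul 29 2002.
Last Monday of August 2002: Aug 26 2002.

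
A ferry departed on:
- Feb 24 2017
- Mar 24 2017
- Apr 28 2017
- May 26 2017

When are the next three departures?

All dates are Fridays, 28, 35, 28 days apart.
Specifically, the 4th Friday of each month.
4th Friday of June 2017: Jun 23 2017.
July 2017 — 4th Friday is Jul 28 2017.
4th Friday of August 2017: Aug 25 2017.

Jun 23 2017, Jul 28 2017, Aug 25 2017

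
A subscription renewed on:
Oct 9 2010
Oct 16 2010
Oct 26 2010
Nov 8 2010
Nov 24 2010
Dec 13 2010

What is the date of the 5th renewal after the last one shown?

The spacing grows by 3 each time: 7, 10, 13, 16, 19 days.
Next gap: 22 days. Dec 13 2010 + 22 days = Jan 4 2011.
Next gap: 25 days. Jan 4 2011 + 25 days = Jan 29 2011.
Next gap: 28 days. Jan 29 2011 + 28 days = Feb 26 2011.
Next gap: 31 days. Feb 26 2011 + 31 days = Mar 29 2011.
Next gap: 34 days. Mar 29 2011 + 34 days = May 2 2011.

May 2 2011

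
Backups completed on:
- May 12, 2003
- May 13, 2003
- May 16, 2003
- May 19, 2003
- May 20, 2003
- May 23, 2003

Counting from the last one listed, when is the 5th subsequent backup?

Gaps: 1, 3, 3, 1, 3 days — not constant, but cyclic with period 3.
The events fall on every Monday, Tuesday and Friday.
Next Monday: May 26, 2003.
Next Tuesday: May 27, 2003.
The following Friday is May 30, 2003.
Next Monday: June 2, 2003.
Next Tuesday: June 3, 2003.

June 3, 2003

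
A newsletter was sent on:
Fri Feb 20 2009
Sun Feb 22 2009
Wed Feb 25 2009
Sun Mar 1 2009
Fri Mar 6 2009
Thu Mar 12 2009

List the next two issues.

Gaps: 2, 3, 4, 5, 6 days — each gap is 1 larger than the previous one.
Next gap: 7 days. Thu Mar 12 2009 + 7 days = Thu Mar 19 2009.
Next gap: 8 days. Thu Mar 19 2009 + 8 days = Fri Mar 27 2009.

Thu Mar 19 2009, Fri Mar 27 2009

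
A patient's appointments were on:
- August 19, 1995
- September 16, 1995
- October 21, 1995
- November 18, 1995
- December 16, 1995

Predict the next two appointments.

January 20, 1996; February 17, 1996

All dates are Saturdays, 28, 35, 28, 28 days apart.
Specifically, the 3rd Saturday of each month.
January 1996 — 3rd Saturday is January 20, 1996.
3rd Saturday of February 1996: February 17, 1996.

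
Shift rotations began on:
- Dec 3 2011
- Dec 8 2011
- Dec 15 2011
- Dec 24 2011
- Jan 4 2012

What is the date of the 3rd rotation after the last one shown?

Gaps: 5, 7, 9, 11 days — each gap is 2 larger than the previous one.
Next gap: 13 days. Jan 4 2012 + 13 days = Jan 17 2012.
Next gap: 15 days. Jan 17 2012 + 15 days = Feb 1 2012.
Next gap: 17 days. Feb 1 2012 + 17 days = Feb 18 2012.

Feb 18 2012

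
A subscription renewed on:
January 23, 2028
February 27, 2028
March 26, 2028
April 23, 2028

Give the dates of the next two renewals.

All dates are Sundays, 35, 28, 28 days apart.
Specifically, the 4th Sunday of each month.
4th Sunday of May 2028: May 28, 2028.
4th Sunday of June 2028: June 25, 2028.

May 28, 2028; June 25, 2028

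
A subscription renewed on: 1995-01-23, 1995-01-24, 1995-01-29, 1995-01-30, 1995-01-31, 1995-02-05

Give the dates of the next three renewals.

1995-02-06, 1995-02-07, 1995-02-12

Every event lands on a Monday or Tuesday or Sunday (gaps cycle 1, 5, 1, 1, 5).
So the schedule is: every Monday, Tuesday and Sunday.
Next Monday: 1995-02-06.
Next Tuesday: 1995-02-07.
Next Sunday: 1995-02-12.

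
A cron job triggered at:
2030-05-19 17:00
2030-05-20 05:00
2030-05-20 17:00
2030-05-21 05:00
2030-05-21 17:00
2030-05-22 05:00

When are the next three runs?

Spacing: 12, 12, 12, 12, 12 h — constant 12 h.
2030-05-22 05:00 + 12 h = 2030-05-22 17:00.
2030-05-22 17:00 + 12 h = 2030-05-23 05:00.
2030-05-23 05:00 + 12 h = 2030-05-23 17:00.

2030-05-22 17:00, 2030-05-23 05:00, 2030-05-23 17:00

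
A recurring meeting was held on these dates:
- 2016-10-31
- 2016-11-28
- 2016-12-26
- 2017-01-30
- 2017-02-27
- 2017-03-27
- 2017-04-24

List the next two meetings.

All Mondays; the gaps (28, 28, 35, 28, 28, 28) vary with month length.
This is the last Monday of each month.
Last Monday of May 2017: 2017-05-29.
June 2017 ends with Monday 2017-06-26.

2017-05-29, 2017-06-26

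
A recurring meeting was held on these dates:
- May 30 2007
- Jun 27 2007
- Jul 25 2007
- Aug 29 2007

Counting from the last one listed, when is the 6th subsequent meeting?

These are Wednesdays with 28, 28, 35-day gaps.
Each is the final Wednesday of its month — May 30 2007 is past the 28th, so '4th Wednesday' doesn't fit.
Last Wednesday of September 2007: Sep 26 2007.
Last Wednesday of October 2007: Oct 31 2007.
Last Wednesday of November 2007: Nov 28 2007.
December 2007 ends with Wednesday Dec 26 2007.
January 2008 ends with Wednesday Jan 30 2008.
February 2008 ends with Wednesday Feb 27 2008.

Feb 27 2008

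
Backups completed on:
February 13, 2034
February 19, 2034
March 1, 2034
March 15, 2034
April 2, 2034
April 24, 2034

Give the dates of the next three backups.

Intervals are 6, 10, 14, 18, 22 days — an arithmetic progression with common difference 4.
Next gap: 26 days. April 24, 2034 + 26 days = May 20, 2034.
Next gap: 30 days. May 20, 2034 + 30 days = June 19, 2034.
Next gap: 34 days. June 19, 2034 + 34 days = July 23, 2034.

May 20, 2034; June 19, 2034; July 23, 2034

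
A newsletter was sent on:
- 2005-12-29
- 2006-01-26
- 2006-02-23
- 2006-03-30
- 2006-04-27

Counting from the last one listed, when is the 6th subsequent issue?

2006-10-26

All Thursdays; the gaps (28, 28, 35, 28) vary with month length.
This is the last Thursday of each month.
Last Thursday of May 2006: 2006-05-25.
Last Thursday of June 2006: 2006-06-29.
Last Thursday of July 2006: 2006-07-27.
Last Thursday of August 2006: 2006-08-31.
September 2006 ends with Thursday 2006-09-28.
October 2006 ends with Thursday 2006-10-26.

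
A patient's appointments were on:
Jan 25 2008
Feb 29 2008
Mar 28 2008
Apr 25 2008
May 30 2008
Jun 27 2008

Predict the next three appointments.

Jul 25 2008, Aug 29 2008, Sep 26 2008

All Fridays; the gaps (35, 28, 28, 35, 28) vary with month length.
This is the last Friday of each month.
July 2008 ends with Friday Jul 25 2008.
August 2008 ends with Friday Aug 29 2008.
Last Friday of September 2008: Sep 26 2008.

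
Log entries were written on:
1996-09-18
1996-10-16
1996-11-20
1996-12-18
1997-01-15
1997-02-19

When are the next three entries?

1997-03-19, 1997-04-16, 1997-05-21

All dates are Wednesdays, 28, 35, 28, 28, 35 days apart.
Specifically, the 3rd Wednesday of each month.
March 1997 — 3rd Wednesday is 1997-03-19.
3rd Wednesday of April 1997: 1997-04-16.
May 1997 — 3rd Wednesday is 1997-05-21.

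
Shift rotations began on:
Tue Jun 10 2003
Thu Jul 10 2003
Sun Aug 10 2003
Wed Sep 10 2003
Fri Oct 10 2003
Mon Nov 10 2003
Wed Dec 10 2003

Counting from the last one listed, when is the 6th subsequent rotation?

Thu Jun 10 2004

The day-of-month is always 10 (30, 31, 31, 30, 31, 30 days between events).
So this recurs on the 10th of each month.
January 2004: Sat Jan 10 2004.
Next: February 2004 → Tue Feb 10 2004.
Next: March 2004 → Wed Mar 10 2004.
Next: April 2004 → Sat Apr 10 2004.
Next: May 2004 → Mon May 10 2004.
Next: June 2004 → Thu Jun 10 2004.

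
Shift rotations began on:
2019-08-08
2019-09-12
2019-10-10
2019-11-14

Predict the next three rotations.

2019-12-12, 2020-01-09, 2020-02-13

Gaps: 35, 28, 35 days — a mix of 28 and 35. Every date is a Thursday.
Each is the 2nd Thursday of its month.
December 2019 — 2nd Thursday is 2019-12-12.
January 2020 — 2nd Thursday is 2020-01-09.
2nd Thursday of February 2020: 2020-02-13.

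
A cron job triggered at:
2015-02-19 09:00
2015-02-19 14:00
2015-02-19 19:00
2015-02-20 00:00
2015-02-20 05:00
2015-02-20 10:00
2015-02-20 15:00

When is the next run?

Gaps: 5, 5, 5, 5, 5, 5 hours — each event is 5 hours after the previous one.
2015-02-20 15:00 + 5 h = 2015-02-20 20:00.

2015-02-20 20:00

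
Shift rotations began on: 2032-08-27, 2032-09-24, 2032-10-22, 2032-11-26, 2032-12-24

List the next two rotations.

These are Fridays at 28- or 35-day spacing (28, 28, 35, 28).
The pattern: 4th Friday of the month.
January 2033 — 4th Friday is 2033-01-28.
February 2033 — 4th Friday is 2033-02-25.

2033-01-28, 2033-02-25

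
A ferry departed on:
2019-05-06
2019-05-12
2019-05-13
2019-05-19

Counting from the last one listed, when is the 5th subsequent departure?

Gaps: 6, 1, 6 days — not constant, but cyclic with period 2.
The events fall on every Monday and Sunday.
The following Monday is 2019-05-20.
Next Sunday: 2019-05-26.
Next Monday: 2019-05-27.
The following Sunday is 2019-06-02.
Next Monday: 2019-06-03.

2019-06-03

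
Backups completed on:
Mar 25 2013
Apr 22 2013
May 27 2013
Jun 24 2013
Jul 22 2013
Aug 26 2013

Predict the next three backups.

Sep 23 2013, Oct 28 2013, Nov 25 2013

Gaps: 28, 35, 28, 28, 35 days — a mix of 28 and 35. Every date is a Monday.
Each is the 4th Monday of its month.
4th Monday of September 2013: Sep 23 2013.
4th Monday of October 2013: Oct 28 2013.
November 2013 — 4th Monday is Nov 25 2013.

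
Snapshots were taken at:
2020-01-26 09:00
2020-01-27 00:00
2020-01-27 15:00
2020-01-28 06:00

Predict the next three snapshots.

2020-01-28 21:00, 2020-01-29 12:00, 2020-01-30 03:00

Spacing: 15, 15, 15 h — constant 15 h.
2020-01-28 06:00 + 15 h = 2020-01-28 21:00.
2020-01-28 21:00 + 15 h = 2020-01-29 12:00.
2020-01-29 12:00 + 15 h = 2020-01-30 03:00.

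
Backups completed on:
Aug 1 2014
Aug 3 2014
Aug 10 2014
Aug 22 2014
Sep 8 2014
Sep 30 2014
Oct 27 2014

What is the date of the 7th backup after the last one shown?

The spacing grows by 5 each time: 2, 7, 12, 17, 22, 27 days.
Next gap: 32 days. Oct 27 2014 + 32 days = Nov 28 2014.
Next gap: 37 days. Nov 28 2014 + 37 days = Jan 4 2015.
Next gap: 42 days. Jan 4 2015 + 42 days = Feb 15 2015.
Next gap: 47 days. Feb 15 2015 + 47 days = Apr 3 2015.
Next gap: 52 days. Apr 3 2015 + 52 days = May 25 2015.
Next gap: 57 days. May 25 2015 + 57 days = Jul 21 2015.
Next gap: 62 days. Jul 21 2015 + 62 days = Sep 21 2015.

Sep 21 2015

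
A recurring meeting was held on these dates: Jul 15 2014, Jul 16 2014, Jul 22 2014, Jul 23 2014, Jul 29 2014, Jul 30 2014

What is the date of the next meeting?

The gap pattern 1, 6, 1, 6, 1 repeats every 2 events.
These are the Tuesdays and Wednesdays of each week.
Next Tuesday: Aug 5 2014.

Aug 5 2014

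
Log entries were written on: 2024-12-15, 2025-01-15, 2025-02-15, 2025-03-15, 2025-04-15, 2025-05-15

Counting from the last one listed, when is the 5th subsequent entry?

2025-10-15

The day-of-month is always 15 (31, 31, 28, 31, 30 days between events).
So this recurs on the 15th of each month.
Next: June 2025 → 2025-06-15.
July 2025: 2025-07-15.
August 2025: 2025-08-15.
Next: September 2025 → 2025-09-15.
October 2025: 2025-10-15.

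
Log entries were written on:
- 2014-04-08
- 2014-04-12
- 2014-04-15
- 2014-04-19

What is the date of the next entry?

2014-04-22

The gap pattern 4, 3, 4 repeats every 2 events.
These are the Tuesdays and Saturdays of each week.
Next Tuesday: 2014-04-22.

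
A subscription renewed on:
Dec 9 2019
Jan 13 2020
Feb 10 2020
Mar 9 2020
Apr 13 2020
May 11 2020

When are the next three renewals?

Gaps: 35, 28, 28, 35, 28 days — a mix of 28 and 35. Every date is a Monday.
Each is the 2nd Monday of its month.
2nd Monday of June 2020: Jun 8 2020.
July 2020 — 2nd Monday is Jul 13 2020.
August 2020 — 2nd Monday is Aug 10 2020.

Jun 8 2020, Jul 13 2020, Aug 10 2020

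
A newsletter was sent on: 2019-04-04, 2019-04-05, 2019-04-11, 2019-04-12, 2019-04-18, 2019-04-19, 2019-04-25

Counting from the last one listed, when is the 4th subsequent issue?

2019-05-09

Every event lands on a Thursday or Friday (gaps cycle 1, 6, 1, 6, 1, 6).
So the schedule is: every Thursday and Friday.
Next Friday: 2019-04-26.
Next Thursday: 2019-05-02.
Next Friday: 2019-05-03.
Next Thursday: 2019-05-09.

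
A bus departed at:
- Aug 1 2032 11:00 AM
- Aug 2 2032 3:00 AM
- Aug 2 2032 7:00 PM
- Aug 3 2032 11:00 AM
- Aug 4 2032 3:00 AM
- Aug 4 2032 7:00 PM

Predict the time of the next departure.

Aug 5 2032 11:00 AM

Spacing: 16, 16, 16, 16, 16 h — constant 16 h.
Aug 4 2032 7:00 PM + 16 h = Aug 5 2032 11:00 AM.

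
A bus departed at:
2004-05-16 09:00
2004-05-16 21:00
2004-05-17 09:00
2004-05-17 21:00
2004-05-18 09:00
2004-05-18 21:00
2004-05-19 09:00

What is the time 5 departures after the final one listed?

2004-05-21 21:00

The interval is a steady 12 hours (12, 12, 12, 12, 12, 12).
2004-05-19 09:00 + 12 h = 2004-05-19 21:00.
2004-05-19 21:00 + 12 h = 2004-05-20 09:00.
2004-05-20 09:00 + 12 h = 2004-05-20 21:00.
2004-05-20 21:00 + 12 h = 2004-05-21 09:00.
2004-05-21 09:00 + 12 h = 2004-05-21 21:00.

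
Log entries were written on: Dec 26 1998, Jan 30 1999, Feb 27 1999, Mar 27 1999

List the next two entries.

All Saturdays; the gaps (35, 28, 28) vary with month length.
This is the last Saturday of each month.
Last Saturday of April 1999: Apr 24 1999.
Last Saturday of May 1999: May 29 1999.

Apr 24 1999, May 29 1999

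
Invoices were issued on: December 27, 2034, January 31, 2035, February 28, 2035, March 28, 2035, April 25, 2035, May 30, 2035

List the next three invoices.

These are Wednesdays with 35, 28, 28, 28, 35-day gaps.
Each is the final Wednesday of its month — January 31, 2035 is past the 28th, so '4th Wednesday' doesn't fit.
Last Wednesday of June 2035: June 27, 2035.
July 2035 ends with Wednesday July 25, 2035.
Last Wednesday of August 2035: August 29, 2035.

June 27, 2035; July 25, 2035; August 29, 2035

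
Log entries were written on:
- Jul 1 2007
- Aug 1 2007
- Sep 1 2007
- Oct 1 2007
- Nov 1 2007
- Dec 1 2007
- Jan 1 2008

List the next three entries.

Feb 1 2008, Mar 1 2008, Apr 1 2008

Each date is the 1st; the gaps (31, 31, 30, 31, 30, 31) track the month lengths.
The rule is the 1st of each month.
Next: February 2008 → Feb 1 2008.
Next: March 2008 → Mar 1 2008.
April 2008: Apr 1 2008.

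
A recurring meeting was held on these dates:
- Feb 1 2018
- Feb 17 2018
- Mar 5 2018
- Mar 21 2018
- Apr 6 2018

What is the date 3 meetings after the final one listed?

Gaps between consecutive events: 16, 16, 16, 16 days — a constant 16-day interval.
Apr 6 2018 + 16 days = Apr 22 2018.
Apr 22 2018 + 16 days = May 8 2018.
May 8 2018 + 16 days = May 24 2018.

May 24 2018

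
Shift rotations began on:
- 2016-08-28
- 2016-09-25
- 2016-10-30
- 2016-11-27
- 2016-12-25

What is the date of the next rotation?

2017-01-29

Every date is a Sunday; gaps 28, 35, 28, 28 days.
Each is the last Sunday of its month (at least one falls on the 29th or later, ruling out '4th Sunday').
January 2017 ends with Sunday 2017-01-29.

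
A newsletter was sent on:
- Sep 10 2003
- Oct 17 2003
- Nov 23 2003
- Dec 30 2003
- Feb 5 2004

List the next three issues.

Mar 13 2004, Apr 19 2004, May 26 2004

The spacing is 37, 37, 37, 37 days — always 37 days.
Feb 5 2004 + 37 days = Mar 13 2004.
Mar 13 2004 + 37 days = Apr 19 2004.
Apr 19 2004 + 37 days = May 26 2004.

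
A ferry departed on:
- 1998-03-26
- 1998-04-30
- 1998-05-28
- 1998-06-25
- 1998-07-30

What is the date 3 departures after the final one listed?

Every date is a Thursday; gaps 35, 28, 28, 35 days.
Each is the last Thursday of its month (at least one falls on the 29th or later, ruling out '4th Thursday').
Last Thursday of August 1998: 1998-08-27.
September 1998 ends with Thursday 1998-09-24.
Last Thursday of October 1998: 1998-10-29.

1998-10-29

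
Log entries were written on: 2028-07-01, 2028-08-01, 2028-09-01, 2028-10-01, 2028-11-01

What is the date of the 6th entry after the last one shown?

2029-05-01

Each date is the 1st; the gaps (31, 31, 30, 31) track the month lengths.
The rule is the 1st of each month.
Next: December 2028 → 2028-12-01.
Next: January 2029 → 2029-01-01.
February 2029: 2029-02-01.
March 2029: 2029-03-01.
Next: April 2029 → 2029-04-01.
Next: May 2029 → 2029-05-01.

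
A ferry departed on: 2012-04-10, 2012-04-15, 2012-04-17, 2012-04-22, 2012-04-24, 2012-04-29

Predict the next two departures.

Every event lands on a Tuesday or Sunday (gaps cycle 5, 2, 5, 2, 5).
So the schedule is: every Tuesday and Sunday.
The following Tuesday is 2012-05-01.
The following Sunday is 2012-05-06.

2012-05-01, 2012-05-06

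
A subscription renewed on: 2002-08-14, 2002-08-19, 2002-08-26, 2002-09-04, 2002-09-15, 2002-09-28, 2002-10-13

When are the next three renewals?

Gaps: 5, 7, 9, 11, 13, 15 days — each gap is 2 larger than the previous one.
Next gap: 17 days. 2002-10-13 + 17 days = 2002-10-30.
Next gap: 19 days. 2002-10-30 + 19 days = 2002-11-18.
Next gap: 21 days. 2002-11-18 + 21 days = 2002-12-09.

2002-10-30, 2002-11-18, 2002-12-09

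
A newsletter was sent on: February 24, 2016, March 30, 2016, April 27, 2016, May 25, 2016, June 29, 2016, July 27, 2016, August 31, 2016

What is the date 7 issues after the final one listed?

These are Wednesdays with 35, 28, 28, 35, 28, 35-day gaps.
Each is the final Wednesday of its month — March 30, 2016 is past the 28th, so '4th Wednesday' doesn't fit.
Last Wednesday of September 2016: September 28, 2016.
Last Wednesday of October 2016: October 26, 2016.
November 2016 ends with Wednesday November 30, 2016.
Last Wednesday of December 2016: December 28, 2016.
Last Wednesday of January 2017: January 25, 2017.
February 2017 ends with Wednesday February 22, 2017.
March 2017 ends with Wednesday March 29, 2017.

March 29, 2017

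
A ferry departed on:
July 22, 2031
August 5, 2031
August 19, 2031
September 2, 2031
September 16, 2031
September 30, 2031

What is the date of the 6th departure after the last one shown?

The spacing is 14, 14, 14, 14, 14 days — always 14 days.
September 30, 2031 + 14 days = October 14, 2031.
October 14, 2031 + 14 days = October 28, 2031.
October 28, 2031 + 14 days = November 11, 2031.
November 11, 2031 + 14 days = November 25, 2031.
November 25, 2031 + 14 days = December 9, 2031.
December 9, 2031 + 14 days = December 23, 2031.

December 23, 2031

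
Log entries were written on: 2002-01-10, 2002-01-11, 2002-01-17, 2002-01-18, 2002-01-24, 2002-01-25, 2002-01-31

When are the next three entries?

Gaps: 1, 6, 1, 6, 1, 6 days — not constant, but cyclic with period 2.
The events fall on every Thursday and Friday.
The following Friday is 2002-02-01.
Next Thursday: 2002-02-07.
The following Friday is 2002-02-08.

2002-02-01, 2002-02-07, 2002-02-08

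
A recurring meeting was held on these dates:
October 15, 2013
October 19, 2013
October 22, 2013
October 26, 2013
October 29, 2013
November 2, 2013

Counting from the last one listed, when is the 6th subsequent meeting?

November 23, 2013

Every event lands on a Tuesday or Saturday (gaps cycle 4, 3, 4, 3, 4).
So the schedule is: every Tuesday and Saturday.
The following Tuesday is November 5, 2013.
Next Saturday: November 9, 2013.
Next Tuesday: November 12, 2013.
Next Saturday: November 16, 2013.
Next Tuesday: November 19, 2013.
Next Saturday: November 23, 2013.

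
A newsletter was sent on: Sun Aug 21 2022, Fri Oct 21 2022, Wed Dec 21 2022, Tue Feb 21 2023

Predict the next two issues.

Fri Apr 21 2023, Wed Jun 21 2023

Each date is the 21st; the gaps (61, 61, 62) track the month lengths.
The rule is the 21st of every 2 months.
April 2023: Fri Apr 21 2023.
Next: June 2023 → Wed Jun 21 2023.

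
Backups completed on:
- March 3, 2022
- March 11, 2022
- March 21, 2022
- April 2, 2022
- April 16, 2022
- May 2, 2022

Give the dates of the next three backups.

May 20, 2022; June 9, 2022; July 1, 2022

The spacing grows by 2 each time: 8, 10, 12, 14, 16 days.
Next gap: 18 days. May 2, 2022 + 18 days = May 20, 2022.
Next gap: 20 days. May 20, 2022 + 20 days = June 9, 2022.
Next gap: 22 days. June 9, 2022 + 22 days = July 1, 2022.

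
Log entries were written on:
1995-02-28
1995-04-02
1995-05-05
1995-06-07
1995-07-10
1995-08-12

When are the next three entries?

The spacing is 33, 33, 33, 33, 33 days — always 33 days.
1995-08-12 + 33 days = 1995-09-14.
1995-09-14 + 33 days = 1995-10-17.
1995-10-17 + 33 days = 1995-11-19.

1995-09-14, 1995-10-17, 1995-11-19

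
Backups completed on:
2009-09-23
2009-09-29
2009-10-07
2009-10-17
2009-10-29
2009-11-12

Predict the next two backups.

The spacing grows by 2 each time: 6, 8, 10, 12, 14 days.
Next gap: 16 days. 2009-11-12 + 16 days = 2009-11-28.
Next gap: 18 days. 2009-11-28 + 18 days = 2009-12-16.

2009-11-28, 2009-12-16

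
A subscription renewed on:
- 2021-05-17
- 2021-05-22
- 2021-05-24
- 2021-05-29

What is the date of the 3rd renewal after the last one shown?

2021-06-07

The gap pattern 5, 2, 5 repeats every 2 events.
These are the Mondays and Saturdays of each week.
Next Monday: 2021-05-31.
The following Saturday is 2021-06-05.
The following Monday is 2021-06-07.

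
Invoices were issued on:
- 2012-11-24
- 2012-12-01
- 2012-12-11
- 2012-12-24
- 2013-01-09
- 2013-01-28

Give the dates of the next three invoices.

2013-02-19, 2013-03-16, 2013-04-13

The spacing grows by 3 each time: 7, 10, 13, 16, 19 days.
Next gap: 22 days. 2013-01-28 + 22 days = 2013-02-19.
Next gap: 25 days. 2013-02-19 + 25 days = 2013-03-16.
Next gap: 28 days. 2013-03-16 + 28 days = 2013-04-13.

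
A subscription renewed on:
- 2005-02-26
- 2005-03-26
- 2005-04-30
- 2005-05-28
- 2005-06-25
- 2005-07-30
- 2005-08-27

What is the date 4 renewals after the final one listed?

All Saturdays; the gaps (28, 35, 28, 28, 35, 28) vary with month length.
This is the last Saturday of each month.
Last Saturday of September 2005: 2005-09-24.
October 2005 ends with Saturday 2005-10-29.
Last Saturday of November 2005: 2005-11-26.
December 2005 ends with Saturday 2005-12-31.

2005-12-31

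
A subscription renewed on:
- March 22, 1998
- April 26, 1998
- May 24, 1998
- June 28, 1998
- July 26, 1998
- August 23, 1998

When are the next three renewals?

Gaps: 35, 28, 35, 28, 28 days — a mix of 28 and 35. Every date is a Sunday.
Each is the 4th Sunday of its month.
September 1998 — 4th Sunday is September 27, 1998.
4th Sunday of October 1998: October 25, 1998.
November 1998 — 4th Sunday is November 22, 1998.

September 27, 1998; October 25, 1998; November 22, 1998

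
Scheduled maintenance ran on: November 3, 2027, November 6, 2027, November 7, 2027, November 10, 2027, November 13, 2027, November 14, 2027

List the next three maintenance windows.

November 17, 2027; November 20, 2027; November 21, 2027

Gaps: 3, 1, 3, 3, 1 days — not constant, but cyclic with period 3.
The events fall on every Wednesday, Saturday and Sunday.
Next Wednesday: November 17, 2027.
The following Saturday is November 20, 2027.
Next Sunday: November 21, 2027.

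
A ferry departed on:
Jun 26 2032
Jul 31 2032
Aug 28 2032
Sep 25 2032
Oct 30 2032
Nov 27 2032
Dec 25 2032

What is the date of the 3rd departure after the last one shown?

Mar 26 2033

These are Saturdays with 35, 28, 28, 35, 28, 28-day gaps.
Each is the final Saturday of its month — Jul 31 2032 is past the 28th, so '4th Saturday' doesn't fit.
Last Saturday of January 2033: Jan 29 2033.
Last Saturday of February 2033: Feb 26 2033.
Last Saturday of March 2033: Mar 26 2033.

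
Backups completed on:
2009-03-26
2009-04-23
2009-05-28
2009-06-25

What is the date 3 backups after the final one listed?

All dates are Thursdays, 28, 35, 28 days apart.
Specifically, the 4th Thursday of each month.
4th Thursday of July 2009: 2009-07-23.
August 2009 — 4th Thursday is 2009-08-27.
September 2009 — 4th Thursday is 2009-09-24.

2009-09-24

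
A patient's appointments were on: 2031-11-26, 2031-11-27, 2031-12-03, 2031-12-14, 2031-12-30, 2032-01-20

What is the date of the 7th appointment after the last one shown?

The spacing grows by 5 each time: 1, 6, 11, 16, 21 days.
Next gap: 26 days. 2032-01-20 + 26 days = 2032-02-15.
Next gap: 31 days. 2032-02-15 + 31 days = 2032-03-17.
Next gap: 36 days. 2032-03-17 + 36 days = 2032-04-22.
Next gap: 41 days. 2032-04-22 + 41 days = 2032-06-02.
Next gap: 46 days. 2032-06-02 + 46 days = 2032-07-18.
Next gap: 51 days. 2032-07-18 + 51 days = 2032-09-07.
Next gap: 56 days. 2032-09-07 + 56 days = 2032-11-02.

2032-11-02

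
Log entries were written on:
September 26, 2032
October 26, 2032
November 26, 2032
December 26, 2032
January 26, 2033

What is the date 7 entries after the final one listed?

Each date is the 26th; the gaps (30, 31, 30, 31) track the month lengths.
The rule is the 26th of each month.
Next: February 2033 → February 26, 2033.
March 2033: March 26, 2033.
April 2033: April 26, 2033.
Next: May 2033 → May 26, 2033.
Next: June 2033 → June 26, 2033.
Next: July 2033 → July 26, 2033.
Next: August 2033 → August 26, 2033.

August 26, 2033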